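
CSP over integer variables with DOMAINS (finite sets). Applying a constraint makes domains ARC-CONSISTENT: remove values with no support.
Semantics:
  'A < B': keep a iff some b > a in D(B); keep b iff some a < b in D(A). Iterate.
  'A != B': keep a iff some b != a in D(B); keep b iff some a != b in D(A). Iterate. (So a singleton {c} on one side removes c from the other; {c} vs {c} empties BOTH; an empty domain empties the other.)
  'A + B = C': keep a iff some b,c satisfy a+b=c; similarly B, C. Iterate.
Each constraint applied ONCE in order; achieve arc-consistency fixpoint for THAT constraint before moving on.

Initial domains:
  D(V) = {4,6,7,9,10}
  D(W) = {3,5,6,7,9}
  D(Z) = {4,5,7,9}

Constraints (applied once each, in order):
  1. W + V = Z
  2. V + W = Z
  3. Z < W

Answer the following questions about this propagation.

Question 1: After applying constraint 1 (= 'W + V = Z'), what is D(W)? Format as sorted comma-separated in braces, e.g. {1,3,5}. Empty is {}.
Answer: {3,5}

Derivation:
Constraint 1 (W + V = Z) on D(W)={3,5,6,7,9} D(V)={4,6,7,9,10} D(Z)={4,5,7,9}: W {3,5,6,7,9}->{3,5}; V {4,6,7,9,10}->{4,6}; Z {4,5,7,9}->{7,9}
So after constraint 1: D(W) = {3,5}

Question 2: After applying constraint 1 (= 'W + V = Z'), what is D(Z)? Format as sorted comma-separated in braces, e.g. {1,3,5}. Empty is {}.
Answer: {7,9}

Derivation:
Constraint 1 (W + V = Z) on D(W)={3,5,6,7,9} D(V)={4,6,7,9,10} D(Z)={4,5,7,9}: W {3,5,6,7,9}->{3,5}; V {4,6,7,9,10}->{4,6}; Z {4,5,7,9}->{7,9}
So after constraint 1: D(Z) = {7,9}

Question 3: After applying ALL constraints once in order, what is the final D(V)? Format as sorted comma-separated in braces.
Answer: {4,6}

Derivation:
Constraint 1 (W + V = Z) on D(W)={3,5,6,7,9} D(V)={4,6,7,9,10} D(Z)={4,5,7,9}: W {3,5,6,7,9}->{3,5}; V {4,6,7,9,10}->{4,6}; Z {4,5,7,9}->{7,9}
Constraint 2 (V + W = Z) on D(V)={4,6} D(W)={3,5} D(Z)={7,9}: no change
Constraint 3 (Z < W) on D(Z)={7,9} D(W)={3,5}: Z {7,9}->{}; W {3,5}->{}
So after all 3 constraints: D(V) = {4,6}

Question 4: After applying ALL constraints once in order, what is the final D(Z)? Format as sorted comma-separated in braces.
Answer: {}

Derivation:
Constraint 1 (W + V = Z) on D(W)={3,5,6,7,9} D(V)={4,6,7,9,10} D(Z)={4,5,7,9}: W {3,5,6,7,9}->{3,5}; V {4,6,7,9,10}->{4,6}; Z {4,5,7,9}->{7,9}
Constraint 2 (V + W = Z) on D(V)={4,6} D(W)={3,5} D(Z)={7,9}: no change
Constraint 3 (Z < W) on D(Z)={7,9} D(W)={3,5}: Z {7,9}->{}; W {3,5}->{}
So after all 3 constraints: D(Z) = {}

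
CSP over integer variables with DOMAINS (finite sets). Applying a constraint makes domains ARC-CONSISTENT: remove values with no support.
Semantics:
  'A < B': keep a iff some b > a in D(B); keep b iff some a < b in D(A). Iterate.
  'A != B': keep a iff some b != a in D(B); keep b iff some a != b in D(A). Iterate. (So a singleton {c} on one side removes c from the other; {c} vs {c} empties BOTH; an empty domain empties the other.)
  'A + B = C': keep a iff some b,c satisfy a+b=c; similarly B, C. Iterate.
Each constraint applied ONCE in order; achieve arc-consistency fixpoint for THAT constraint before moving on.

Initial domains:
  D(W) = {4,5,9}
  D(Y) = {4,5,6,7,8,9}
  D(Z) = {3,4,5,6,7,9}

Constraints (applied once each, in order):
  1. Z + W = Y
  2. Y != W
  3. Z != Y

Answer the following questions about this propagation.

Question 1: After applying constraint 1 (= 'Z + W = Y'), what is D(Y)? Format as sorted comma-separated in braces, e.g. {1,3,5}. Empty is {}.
Constraint 1 (Z + W = Y) on D(Z)={3,4,5,6,7,9} D(W)={4,5,9} D(Y)={4,5,6,7,8,9}: Z {3,4,5,6,7,9}->{3,4,5}; W {4,5,9}->{4,5}; Y {4,5,6,7,8,9}->{7,8,9}
So after constraint 1: D(Y) = {7,8,9}

Answer: {7,8,9}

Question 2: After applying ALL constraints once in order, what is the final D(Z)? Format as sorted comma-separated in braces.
Constraint 1 (Z + W = Y) on D(Z)={3,4,5,6,7,9} D(W)={4,5,9} D(Y)={4,5,6,7,8,9}: Z {3,4,5,6,7,9}->{3,4,5}; W {4,5,9}->{4,5}; Y {4,5,6,7,8,9}->{7,8,9}
Constraint 2 (Y != W) on D(Y)={7,8,9} D(W)={4,5}: no change
Constraint 3 (Z != Y) on D(Z)={3,4,5} D(Y)={7,8,9}: no change
So after all 3 constraints: D(Z) = {3,4,5}

Answer: {3,4,5}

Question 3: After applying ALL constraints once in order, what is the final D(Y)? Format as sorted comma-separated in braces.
Answer: {7,8,9}

Derivation:
Constraint 1 (Z + W = Y) on D(Z)={3,4,5,6,7,9} D(W)={4,5,9} D(Y)={4,5,6,7,8,9}: Z {3,4,5,6,7,9}->{3,4,5}; W {4,5,9}->{4,5}; Y {4,5,6,7,8,9}->{7,8,9}
Constraint 2 (Y != W) on D(Y)={7,8,9} D(W)={4,5}: no change
Constraint 3 (Z != Y) on D(Z)={3,4,5} D(Y)={7,8,9}: no change
So after all 3 constraints: D(Y) = {7,8,9}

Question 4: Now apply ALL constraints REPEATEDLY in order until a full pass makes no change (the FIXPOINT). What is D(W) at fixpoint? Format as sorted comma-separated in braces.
Answer: {4,5}

Derivation:
pass 0 (initial): D(W)={4,5,9}
pass 1: W {4,5,9}->{4,5}; Y {4,5,6,7,8,9}->{7,8,9}; Z {3,4,5,6,7,9}->{3,4,5}
pass 2: no change
Fixpoint after 2 passes: D(W) = {4,5}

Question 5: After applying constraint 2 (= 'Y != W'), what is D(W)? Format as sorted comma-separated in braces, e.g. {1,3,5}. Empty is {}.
Constraint 1 (Z + W = Y) on D(Z)={3,4,5,6,7,9} D(W)={4,5,9} D(Y)={4,5,6,7,8,9}: Z {3,4,5,6,7,9}->{3,4,5}; W {4,5,9}->{4,5}; Y {4,5,6,7,8,9}->{7,8,9}
Constraint 2 (Y != W) on D(Y)={7,8,9} D(W)={4,5}: no change
So after constraint 2: D(W) = {4,5}

Answer: {4,5}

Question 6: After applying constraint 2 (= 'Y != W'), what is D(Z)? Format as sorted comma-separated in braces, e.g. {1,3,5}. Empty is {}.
Constraint 1 (Z + W = Y) on D(Z)={3,4,5,6,7,9} D(W)={4,5,9} D(Y)={4,5,6,7,8,9}: Z {3,4,5,6,7,9}->{3,4,5}; W {4,5,9}->{4,5}; Y {4,5,6,7,8,9}->{7,8,9}
Constraint 2 (Y != W) on D(Y)={7,8,9} D(W)={4,5}: no change
So after constraint 2: D(Z) = {3,4,5}

Answer: {3,4,5}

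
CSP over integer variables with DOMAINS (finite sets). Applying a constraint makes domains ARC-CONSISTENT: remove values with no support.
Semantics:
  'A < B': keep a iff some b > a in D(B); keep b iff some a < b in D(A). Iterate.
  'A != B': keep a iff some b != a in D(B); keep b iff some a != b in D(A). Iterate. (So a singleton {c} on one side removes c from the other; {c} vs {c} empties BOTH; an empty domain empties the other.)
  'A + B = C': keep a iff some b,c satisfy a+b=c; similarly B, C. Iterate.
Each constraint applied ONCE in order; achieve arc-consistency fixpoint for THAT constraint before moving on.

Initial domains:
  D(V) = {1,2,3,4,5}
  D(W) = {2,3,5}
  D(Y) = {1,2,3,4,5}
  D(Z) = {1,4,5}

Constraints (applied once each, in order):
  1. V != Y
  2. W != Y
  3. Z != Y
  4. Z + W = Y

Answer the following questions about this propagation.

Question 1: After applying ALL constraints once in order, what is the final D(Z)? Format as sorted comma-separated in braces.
Answer: {1}

Derivation:
Constraint 1 (V != Y) on D(V)={1,2,3,4,5} D(Y)={1,2,3,4,5}: no change
Constraint 2 (W != Y) on D(W)={2,3,5} D(Y)={1,2,3,4,5}: no change
Constraint 3 (Z != Y) on D(Z)={1,4,5} D(Y)={1,2,3,4,5}: no change
Constraint 4 (Z + W = Y) on D(Z)={1,4,5} D(W)={2,3,5} D(Y)={1,2,3,4,5}: Z {1,4,5}->{1}; W {2,3,5}->{2,3}; Y {1,2,3,4,5}->{3,4}
So after all 4 constraints: D(Z) = {1}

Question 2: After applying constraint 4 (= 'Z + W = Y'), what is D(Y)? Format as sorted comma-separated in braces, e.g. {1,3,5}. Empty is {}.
Answer: {3,4}

Derivation:
Constraint 1 (V != Y) on D(V)={1,2,3,4,5} D(Y)={1,2,3,4,5}: no change
Constraint 2 (W != Y) on D(W)={2,3,5} D(Y)={1,2,3,4,5}: no change
Constraint 3 (Z != Y) on D(Z)={1,4,5} D(Y)={1,2,3,4,5}: no change
Constraint 4 (Z + W = Y) on D(Z)={1,4,5} D(W)={2,3,5} D(Y)={1,2,3,4,5}: Z {1,4,5}->{1}; W {2,3,5}->{2,3}; Y {1,2,3,4,5}->{3,4}
So after constraint 4: D(Y) = {3,4}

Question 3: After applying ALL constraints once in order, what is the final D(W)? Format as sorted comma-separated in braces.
Constraint 1 (V != Y) on D(V)={1,2,3,4,5} D(Y)={1,2,3,4,5}: no change
Constraint 2 (W != Y) on D(W)={2,3,5} D(Y)={1,2,3,4,5}: no change
Constraint 3 (Z != Y) on D(Z)={1,4,5} D(Y)={1,2,3,4,5}: no change
Constraint 4 (Z + W = Y) on D(Z)={1,4,5} D(W)={2,3,5} D(Y)={1,2,3,4,5}: Z {1,4,5}->{1}; W {2,3,5}->{2,3}; Y {1,2,3,4,5}->{3,4}
So after all 4 constraints: D(W) = {2,3}

Answer: {2,3}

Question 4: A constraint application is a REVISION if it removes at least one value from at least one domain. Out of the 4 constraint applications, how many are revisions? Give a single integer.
Constraint 1 (V != Y) on D(V)={1,2,3,4,5} D(Y)={1,2,3,4,5}: no change => not a revision
Constraint 2 (W != Y) on D(W)={2,3,5} D(Y)={1,2,3,4,5}: no change => not a revision
Constraint 3 (Z != Y) on D(Z)={1,4,5} D(Y)={1,2,3,4,5}: no change => not a revision
Constraint 4 (Z + W = Y) on D(Z)={1,4,5} D(W)={2,3,5} D(Y)={1,2,3,4,5}: Z {1,4,5}->{1}; W {2,3,5}->{2,3}; Y {1,2,3,4,5}->{3,4} => REVISION
Total revisions = 1

Answer: 1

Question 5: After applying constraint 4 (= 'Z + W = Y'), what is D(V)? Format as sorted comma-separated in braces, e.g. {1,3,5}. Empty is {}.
Constraint 1 (V != Y) on D(V)={1,2,3,4,5} D(Y)={1,2,3,4,5}: no change
Constraint 2 (W != Y) on D(W)={2,3,5} D(Y)={1,2,3,4,5}: no change
Constraint 3 (Z != Y) on D(Z)={1,4,5} D(Y)={1,2,3,4,5}: no change
Constraint 4 (Z + W = Y) on D(Z)={1,4,5} D(W)={2,3,5} D(Y)={1,2,3,4,5}: Z {1,4,5}->{1}; W {2,3,5}->{2,3}; Y {1,2,3,4,5}->{3,4}
So after constraint 4: D(V) = {1,2,3,4,5}

Answer: {1,2,3,4,5}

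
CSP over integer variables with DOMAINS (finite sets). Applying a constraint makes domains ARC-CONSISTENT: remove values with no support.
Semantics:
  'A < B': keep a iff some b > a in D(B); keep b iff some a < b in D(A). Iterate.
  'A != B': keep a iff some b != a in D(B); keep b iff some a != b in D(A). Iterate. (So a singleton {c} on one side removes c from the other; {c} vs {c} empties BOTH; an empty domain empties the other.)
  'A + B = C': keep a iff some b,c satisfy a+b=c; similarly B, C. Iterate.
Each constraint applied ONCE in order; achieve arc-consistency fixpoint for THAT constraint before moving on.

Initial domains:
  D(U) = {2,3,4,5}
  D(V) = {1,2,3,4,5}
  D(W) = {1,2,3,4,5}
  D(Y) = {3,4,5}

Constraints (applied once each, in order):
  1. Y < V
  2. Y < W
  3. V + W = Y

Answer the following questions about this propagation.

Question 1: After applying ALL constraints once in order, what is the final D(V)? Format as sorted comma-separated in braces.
Constraint 1 (Y < V) on D(Y)={3,4,5} D(V)={1,2,3,4,5}: Y {3,4,5}->{3,4}; V {1,2,3,4,5}->{4,5}
Constraint 2 (Y < W) on D(Y)={3,4} D(W)={1,2,3,4,5}: W {1,2,3,4,5}->{4,5}
Constraint 3 (V + W = Y) on D(V)={4,5} D(W)={4,5} D(Y)={3,4}: V {4,5}->{}; W {4,5}->{}; Y {3,4}->{}
So after all 3 constraints: D(V) = {}

Answer: {}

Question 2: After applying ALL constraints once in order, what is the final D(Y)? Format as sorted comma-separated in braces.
Constraint 1 (Y < V) on D(Y)={3,4,5} D(V)={1,2,3,4,5}: Y {3,4,5}->{3,4}; V {1,2,3,4,5}->{4,5}
Constraint 2 (Y < W) on D(Y)={3,4} D(W)={1,2,3,4,5}: W {1,2,3,4,5}->{4,5}
Constraint 3 (V + W = Y) on D(V)={4,5} D(W)={4,5} D(Y)={3,4}: V {4,5}->{}; W {4,5}->{}; Y {3,4}->{}
So after all 3 constraints: D(Y) = {}

Answer: {}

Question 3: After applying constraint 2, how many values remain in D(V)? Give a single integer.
Answer: 2

Derivation:
Constraint 1 (Y < V) on D(Y)={3,4,5} D(V)={1,2,3,4,5}: Y {3,4,5}->{3,4}; V {1,2,3,4,5}->{4,5}
Constraint 2 (Y < W) on D(Y)={3,4} D(W)={1,2,3,4,5}: W {1,2,3,4,5}->{4,5}
So after constraint 2: D(V)={4,5}, size = 2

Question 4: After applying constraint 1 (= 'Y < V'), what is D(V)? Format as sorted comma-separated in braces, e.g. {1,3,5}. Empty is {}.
Constraint 1 (Y < V) on D(Y)={3,4,5} D(V)={1,2,3,4,5}: Y {3,4,5}->{3,4}; V {1,2,3,4,5}->{4,5}
So after constraint 1: D(V) = {4,5}

Answer: {4,5}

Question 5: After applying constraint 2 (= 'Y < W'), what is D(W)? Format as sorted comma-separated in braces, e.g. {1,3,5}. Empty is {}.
Constraint 1 (Y < V) on D(Y)={3,4,5} D(V)={1,2,3,4,5}: Y {3,4,5}->{3,4}; V {1,2,3,4,5}->{4,5}
Constraint 2 (Y < W) on D(Y)={3,4} D(W)={1,2,3,4,5}: W {1,2,3,4,5}->{4,5}
So after constraint 2: D(W) = {4,5}

Answer: {4,5}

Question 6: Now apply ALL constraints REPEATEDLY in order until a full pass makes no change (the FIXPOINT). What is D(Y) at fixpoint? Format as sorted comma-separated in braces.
pass 0 (initial): D(Y)={3,4,5}
pass 1: V {1,2,3,4,5}->{}; W {1,2,3,4,5}->{}; Y {3,4,5}->{}
pass 2: no change
Fixpoint after 2 passes: D(Y) = {}

Answer: {}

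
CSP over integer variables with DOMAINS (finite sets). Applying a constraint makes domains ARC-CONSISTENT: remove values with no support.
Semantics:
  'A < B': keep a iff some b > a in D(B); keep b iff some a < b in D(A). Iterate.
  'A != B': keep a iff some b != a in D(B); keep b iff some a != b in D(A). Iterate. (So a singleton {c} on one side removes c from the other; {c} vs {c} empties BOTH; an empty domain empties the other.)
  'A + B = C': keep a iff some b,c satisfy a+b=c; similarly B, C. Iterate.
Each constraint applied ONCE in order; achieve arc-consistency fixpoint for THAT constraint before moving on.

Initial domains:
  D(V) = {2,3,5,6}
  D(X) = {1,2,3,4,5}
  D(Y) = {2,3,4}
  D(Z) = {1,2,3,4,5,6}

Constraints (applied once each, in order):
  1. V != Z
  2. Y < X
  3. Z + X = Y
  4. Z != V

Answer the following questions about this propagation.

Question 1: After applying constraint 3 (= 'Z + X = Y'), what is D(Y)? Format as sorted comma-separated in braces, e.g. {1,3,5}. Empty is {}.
Answer: {4}

Derivation:
Constraint 1 (V != Z) on D(V)={2,3,5,6} D(Z)={1,2,3,4,5,6}: no change
Constraint 2 (Y < X) on D(Y)={2,3,4} D(X)={1,2,3,4,5}: X {1,2,3,4,5}->{3,4,5}
Constraint 3 (Z + X = Y) on D(Z)={1,2,3,4,5,6} D(X)={3,4,5} D(Y)={2,3,4}: Z {1,2,3,4,5,6}->{1}; X {3,4,5}->{3}; Y {2,3,4}->{4}
So after constraint 3: D(Y) = {4}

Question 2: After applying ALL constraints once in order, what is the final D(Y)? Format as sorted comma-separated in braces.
Answer: {4}

Derivation:
Constraint 1 (V != Z) on D(V)={2,3,5,6} D(Z)={1,2,3,4,5,6}: no change
Constraint 2 (Y < X) on D(Y)={2,3,4} D(X)={1,2,3,4,5}: X {1,2,3,4,5}->{3,4,5}
Constraint 3 (Z + X = Y) on D(Z)={1,2,3,4,5,6} D(X)={3,4,5} D(Y)={2,3,4}: Z {1,2,3,4,5,6}->{1}; X {3,4,5}->{3}; Y {2,3,4}->{4}
Constraint 4 (Z != V) on D(Z)={1} D(V)={2,3,5,6}: no change
So after all 4 constraints: D(Y) = {4}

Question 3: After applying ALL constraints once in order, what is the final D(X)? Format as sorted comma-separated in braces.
Constraint 1 (V != Z) on D(V)={2,3,5,6} D(Z)={1,2,3,4,5,6}: no change
Constraint 2 (Y < X) on D(Y)={2,3,4} D(X)={1,2,3,4,5}: X {1,2,3,4,5}->{3,4,5}
Constraint 3 (Z + X = Y) on D(Z)={1,2,3,4,5,6} D(X)={3,4,5} D(Y)={2,3,4}: Z {1,2,3,4,5,6}->{1}; X {3,4,5}->{3}; Y {2,3,4}->{4}
Constraint 4 (Z != V) on D(Z)={1} D(V)={2,3,5,6}: no change
So after all 4 constraints: D(X) = {3}

Answer: {3}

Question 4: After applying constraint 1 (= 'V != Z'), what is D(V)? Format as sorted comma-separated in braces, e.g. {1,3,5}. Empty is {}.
Constraint 1 (V != Z) on D(V)={2,3,5,6} D(Z)={1,2,3,4,5,6}: no change
So after constraint 1: D(V) = {2,3,5,6}

Answer: {2,3,5,6}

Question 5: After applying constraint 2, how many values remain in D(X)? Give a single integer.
Constraint 1 (V != Z) on D(V)={2,3,5,6} D(Z)={1,2,3,4,5,6}: no change
Constraint 2 (Y < X) on D(Y)={2,3,4} D(X)={1,2,3,4,5}: X {1,2,3,4,5}->{3,4,5}
So after constraint 2: D(X)={3,4,5}, size = 3

Answer: 3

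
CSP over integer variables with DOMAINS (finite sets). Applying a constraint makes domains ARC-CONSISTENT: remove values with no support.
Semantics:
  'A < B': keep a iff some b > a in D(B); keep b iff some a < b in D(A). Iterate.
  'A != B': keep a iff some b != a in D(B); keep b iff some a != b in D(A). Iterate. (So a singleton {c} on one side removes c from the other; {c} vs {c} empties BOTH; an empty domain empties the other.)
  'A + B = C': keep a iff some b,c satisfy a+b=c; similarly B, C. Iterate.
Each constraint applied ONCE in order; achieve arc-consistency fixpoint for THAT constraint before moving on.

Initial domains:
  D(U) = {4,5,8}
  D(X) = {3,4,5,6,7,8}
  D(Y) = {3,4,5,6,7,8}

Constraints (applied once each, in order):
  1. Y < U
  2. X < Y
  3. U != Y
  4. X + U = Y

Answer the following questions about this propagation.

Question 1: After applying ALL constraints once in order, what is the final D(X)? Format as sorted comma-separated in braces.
Constraint 1 (Y < U) on D(Y)={3,4,5,6,7,8} D(U)={4,5,8}: Y {3,4,5,6,7,8}->{3,4,5,6,7}
Constraint 2 (X < Y) on D(X)={3,4,5,6,7,8} D(Y)={3,4,5,6,7}: X {3,4,5,6,7,8}->{3,4,5,6}; Y {3,4,5,6,7}->{4,5,6,7}
Constraint 3 (U != Y) on D(U)={4,5,8} D(Y)={4,5,6,7}: no change
Constraint 4 (X + U = Y) on D(X)={3,4,5,6} D(U)={4,5,8} D(Y)={4,5,6,7}: X {3,4,5,6}->{3}; U {4,5,8}->{4}; Y {4,5,6,7}->{7}
So after all 4 constraints: D(X) = {3}

Answer: {3}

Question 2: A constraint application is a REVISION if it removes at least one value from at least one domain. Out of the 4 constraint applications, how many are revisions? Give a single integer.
Answer: 3

Derivation:
Constraint 1 (Y < U) on D(Y)={3,4,5,6,7,8} D(U)={4,5,8}: Y {3,4,5,6,7,8}->{3,4,5,6,7} => REVISION
Constraint 2 (X < Y) on D(X)={3,4,5,6,7,8} D(Y)={3,4,5,6,7}: X {3,4,5,6,7,8}->{3,4,5,6}; Y {3,4,5,6,7}->{4,5,6,7} => REVISION
Constraint 3 (U != Y) on D(U)={4,5,8} D(Y)={4,5,6,7}: no change => not a revision
Constraint 4 (X + U = Y) on D(X)={3,4,5,6} D(U)={4,5,8} D(Y)={4,5,6,7}: X {3,4,5,6}->{3}; U {4,5,8}->{4}; Y {4,5,6,7}->{7} => REVISION
Total revisions = 3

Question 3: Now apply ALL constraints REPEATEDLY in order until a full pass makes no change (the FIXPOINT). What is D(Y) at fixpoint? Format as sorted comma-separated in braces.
Answer: {}

Derivation:
pass 0 (initial): D(Y)={3,4,5,6,7,8}
pass 1: U {4,5,8}->{4}; X {3,4,5,6,7,8}->{3}; Y {3,4,5,6,7,8}->{7}
pass 2: U {4}->{}; X {3}->{}; Y {7}->{}
pass 3: no change
Fixpoint after 3 passes: D(Y) = {}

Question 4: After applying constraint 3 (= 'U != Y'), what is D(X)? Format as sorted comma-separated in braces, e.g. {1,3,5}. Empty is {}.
Answer: {3,4,5,6}

Derivation:
Constraint 1 (Y < U) on D(Y)={3,4,5,6,7,8} D(U)={4,5,8}: Y {3,4,5,6,7,8}->{3,4,5,6,7}
Constraint 2 (X < Y) on D(X)={3,4,5,6,7,8} D(Y)={3,4,5,6,7}: X {3,4,5,6,7,8}->{3,4,5,6}; Y {3,4,5,6,7}->{4,5,6,7}
Constraint 3 (U != Y) on D(U)={4,5,8} D(Y)={4,5,6,7}: no change
So after constraint 3: D(X) = {3,4,5,6}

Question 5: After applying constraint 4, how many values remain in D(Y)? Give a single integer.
Answer: 1

Derivation:
Constraint 1 (Y < U) on D(Y)={3,4,5,6,7,8} D(U)={4,5,8}: Y {3,4,5,6,7,8}->{3,4,5,6,7}
Constraint 2 (X < Y) on D(X)={3,4,5,6,7,8} D(Y)={3,4,5,6,7}: X {3,4,5,6,7,8}->{3,4,5,6}; Y {3,4,5,6,7}->{4,5,6,7}
Constraint 3 (U != Y) on D(U)={4,5,8} D(Y)={4,5,6,7}: no change
Constraint 4 (X + U = Y) on D(X)={3,4,5,6} D(U)={4,5,8} D(Y)={4,5,6,7}: X {3,4,5,6}->{3}; U {4,5,8}->{4}; Y {4,5,6,7}->{7}
So after constraint 4: D(Y)={7}, size = 1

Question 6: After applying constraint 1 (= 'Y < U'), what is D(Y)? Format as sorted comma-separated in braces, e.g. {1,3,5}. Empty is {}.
Constraint 1 (Y < U) on D(Y)={3,4,5,6,7,8} D(U)={4,5,8}: Y {3,4,5,6,7,8}->{3,4,5,6,7}
So after constraint 1: D(Y) = {3,4,5,6,7}

Answer: {3,4,5,6,7}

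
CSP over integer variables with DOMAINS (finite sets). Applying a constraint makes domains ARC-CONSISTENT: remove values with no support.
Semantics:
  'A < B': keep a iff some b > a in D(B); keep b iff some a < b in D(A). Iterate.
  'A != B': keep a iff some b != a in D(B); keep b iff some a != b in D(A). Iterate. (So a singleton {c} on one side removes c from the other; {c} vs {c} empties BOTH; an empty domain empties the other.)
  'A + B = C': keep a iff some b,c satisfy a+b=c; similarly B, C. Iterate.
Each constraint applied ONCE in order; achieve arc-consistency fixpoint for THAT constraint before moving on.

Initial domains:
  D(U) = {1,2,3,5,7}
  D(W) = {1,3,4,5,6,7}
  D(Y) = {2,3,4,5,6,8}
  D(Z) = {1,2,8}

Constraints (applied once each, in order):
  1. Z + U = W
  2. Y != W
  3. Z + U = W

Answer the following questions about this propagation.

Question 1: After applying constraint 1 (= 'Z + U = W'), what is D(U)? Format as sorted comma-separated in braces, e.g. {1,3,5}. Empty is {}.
Constraint 1 (Z + U = W) on D(Z)={1,2,8} D(U)={1,2,3,5,7} D(W)={1,3,4,5,6,7}: Z {1,2,8}->{1,2}; U {1,2,3,5,7}->{1,2,3,5}; W {1,3,4,5,6,7}->{3,4,5,6,7}
So after constraint 1: D(U) = {1,2,3,5}

Answer: {1,2,3,5}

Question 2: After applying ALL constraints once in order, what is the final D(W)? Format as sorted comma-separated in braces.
Answer: {3,4,5,6,7}

Derivation:
Constraint 1 (Z + U = W) on D(Z)={1,2,8} D(U)={1,2,3,5,7} D(W)={1,3,4,5,6,7}: Z {1,2,8}->{1,2}; U {1,2,3,5,7}->{1,2,3,5}; W {1,3,4,5,6,7}->{3,4,5,6,7}
Constraint 2 (Y != W) on D(Y)={2,3,4,5,6,8} D(W)={3,4,5,6,7}: no change
Constraint 3 (Z + U = W) on D(Z)={1,2} D(U)={1,2,3,5} D(W)={3,4,5,6,7}: no change
So after all 3 constraints: D(W) = {3,4,5,6,7}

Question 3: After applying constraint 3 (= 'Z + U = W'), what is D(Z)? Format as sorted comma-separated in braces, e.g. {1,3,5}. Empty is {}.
Answer: {1,2}

Derivation:
Constraint 1 (Z + U = W) on D(Z)={1,2,8} D(U)={1,2,3,5,7} D(W)={1,3,4,5,6,7}: Z {1,2,8}->{1,2}; U {1,2,3,5,7}->{1,2,3,5}; W {1,3,4,5,6,7}->{3,4,5,6,7}
Constraint 2 (Y != W) on D(Y)={2,3,4,5,6,8} D(W)={3,4,5,6,7}: no change
Constraint 3 (Z + U = W) on D(Z)={1,2} D(U)={1,2,3,5} D(W)={3,4,5,6,7}: no change
So after constraint 3: D(Z) = {1,2}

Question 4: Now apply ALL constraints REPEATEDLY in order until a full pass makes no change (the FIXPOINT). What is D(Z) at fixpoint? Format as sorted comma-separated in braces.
Answer: {1,2}

Derivation:
pass 0 (initial): D(Z)={1,2,8}
pass 1: U {1,2,3,5,7}->{1,2,3,5}; W {1,3,4,5,6,7}->{3,4,5,6,7}; Z {1,2,8}->{1,2}
pass 2: no change
Fixpoint after 2 passes: D(Z) = {1,2}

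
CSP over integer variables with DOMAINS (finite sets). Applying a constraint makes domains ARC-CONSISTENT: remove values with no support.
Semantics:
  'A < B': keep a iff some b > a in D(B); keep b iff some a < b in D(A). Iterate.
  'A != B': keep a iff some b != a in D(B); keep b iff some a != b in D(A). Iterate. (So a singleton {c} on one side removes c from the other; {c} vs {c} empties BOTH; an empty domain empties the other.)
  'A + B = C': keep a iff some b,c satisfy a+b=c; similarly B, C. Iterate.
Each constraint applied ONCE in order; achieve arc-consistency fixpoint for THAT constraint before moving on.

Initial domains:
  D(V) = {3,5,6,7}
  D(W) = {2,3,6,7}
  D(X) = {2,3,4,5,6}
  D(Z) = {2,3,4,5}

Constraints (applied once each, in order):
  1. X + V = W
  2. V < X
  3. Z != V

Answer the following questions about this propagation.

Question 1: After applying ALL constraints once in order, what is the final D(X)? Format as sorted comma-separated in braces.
Answer: {4}

Derivation:
Constraint 1 (X + V = W) on D(X)={2,3,4,5,6} D(V)={3,5,6,7} D(W)={2,3,6,7}: X {2,3,4,5,6}->{2,3,4}; V {3,5,6,7}->{3,5}; W {2,3,6,7}->{6,7}
Constraint 2 (V < X) on D(V)={3,5} D(X)={2,3,4}: V {3,5}->{3}; X {2,3,4}->{4}
Constraint 3 (Z != V) on D(Z)={2,3,4,5} D(V)={3}: Z {2,3,4,5}->{2,4,5}
So after all 3 constraints: D(X) = {4}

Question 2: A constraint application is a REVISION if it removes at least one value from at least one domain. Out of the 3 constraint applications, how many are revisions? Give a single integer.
Constraint 1 (X + V = W) on D(X)={2,3,4,5,6} D(V)={3,5,6,7} D(W)={2,3,6,7}: X {2,3,4,5,6}->{2,3,4}; V {3,5,6,7}->{3,5}; W {2,3,6,7}->{6,7} => REVISION
Constraint 2 (V < X) on D(V)={3,5} D(X)={2,3,4}: V {3,5}->{3}; X {2,3,4}->{4} => REVISION
Constraint 3 (Z != V) on D(Z)={2,3,4,5} D(V)={3}: Z {2,3,4,5}->{2,4,5} => REVISION
Total revisions = 3

Answer: 3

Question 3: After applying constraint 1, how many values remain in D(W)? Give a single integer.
Answer: 2

Derivation:
Constraint 1 (X + V = W) on D(X)={2,3,4,5,6} D(V)={3,5,6,7} D(W)={2,3,6,7}: X {2,3,4,5,6}->{2,3,4}; V {3,5,6,7}->{3,5}; W {2,3,6,7}->{6,7}
So after constraint 1: D(W)={6,7}, size = 2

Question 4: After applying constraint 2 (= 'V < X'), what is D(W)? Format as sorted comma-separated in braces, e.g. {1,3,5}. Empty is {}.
Answer: {6,7}

Derivation:
Constraint 1 (X + V = W) on D(X)={2,3,4,5,6} D(V)={3,5,6,7} D(W)={2,3,6,7}: X {2,3,4,5,6}->{2,3,4}; V {3,5,6,7}->{3,5}; W {2,3,6,7}->{6,7}
Constraint 2 (V < X) on D(V)={3,5} D(X)={2,3,4}: V {3,5}->{3}; X {2,3,4}->{4}
So after constraint 2: D(W) = {6,7}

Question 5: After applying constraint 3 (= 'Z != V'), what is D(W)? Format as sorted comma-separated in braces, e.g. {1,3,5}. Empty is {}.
Answer: {6,7}

Derivation:
Constraint 1 (X + V = W) on D(X)={2,3,4,5,6} D(V)={3,5,6,7} D(W)={2,3,6,7}: X {2,3,4,5,6}->{2,3,4}; V {3,5,6,7}->{3,5}; W {2,3,6,7}->{6,7}
Constraint 2 (V < X) on D(V)={3,5} D(X)={2,3,4}: V {3,5}->{3}; X {2,3,4}->{4}
Constraint 3 (Z != V) on D(Z)={2,3,4,5} D(V)={3}: Z {2,3,4,5}->{2,4,5}
So after constraint 3: D(W) = {6,7}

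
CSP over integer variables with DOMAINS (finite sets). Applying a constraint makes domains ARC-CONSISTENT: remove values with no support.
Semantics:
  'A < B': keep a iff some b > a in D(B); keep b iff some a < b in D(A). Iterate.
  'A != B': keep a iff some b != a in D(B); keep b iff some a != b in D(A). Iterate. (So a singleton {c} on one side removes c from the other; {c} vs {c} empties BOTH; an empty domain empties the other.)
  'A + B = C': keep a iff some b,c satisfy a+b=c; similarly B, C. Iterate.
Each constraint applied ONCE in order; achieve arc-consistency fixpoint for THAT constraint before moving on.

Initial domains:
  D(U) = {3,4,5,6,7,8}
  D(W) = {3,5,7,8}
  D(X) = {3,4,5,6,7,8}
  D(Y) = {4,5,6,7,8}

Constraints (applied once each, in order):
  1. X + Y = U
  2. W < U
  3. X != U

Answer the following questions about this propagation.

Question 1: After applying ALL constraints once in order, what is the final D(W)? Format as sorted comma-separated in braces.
Constraint 1 (X + Y = U) on D(X)={3,4,5,6,7,8} D(Y)={4,5,6,7,8} D(U)={3,4,5,6,7,8}: X {3,4,5,6,7,8}->{3,4}; Y {4,5,6,7,8}->{4,5}; U {3,4,5,6,7,8}->{7,8}
Constraint 2 (W < U) on D(W)={3,5,7,8} D(U)={7,8}: W {3,5,7,8}->{3,5,7}
Constraint 3 (X != U) on D(X)={3,4} D(U)={7,8}: no change
So after all 3 constraints: D(W) = {3,5,7}

Answer: {3,5,7}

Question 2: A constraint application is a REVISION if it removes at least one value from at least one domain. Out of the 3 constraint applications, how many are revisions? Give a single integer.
Constraint 1 (X + Y = U) on D(X)={3,4,5,6,7,8} D(Y)={4,5,6,7,8} D(U)={3,4,5,6,7,8}: X {3,4,5,6,7,8}->{3,4}; Y {4,5,6,7,8}->{4,5}; U {3,4,5,6,7,8}->{7,8} => REVISION
Constraint 2 (W < U) on D(W)={3,5,7,8} D(U)={7,8}: W {3,5,7,8}->{3,5,7} => REVISION
Constraint 3 (X != U) on D(X)={3,4} D(U)={7,8}: no change => not a revision
Total revisions = 2

Answer: 2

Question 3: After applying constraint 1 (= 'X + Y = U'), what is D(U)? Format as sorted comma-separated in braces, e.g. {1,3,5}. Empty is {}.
Constraint 1 (X + Y = U) on D(X)={3,4,5,6,7,8} D(Y)={4,5,6,7,8} D(U)={3,4,5,6,7,8}: X {3,4,5,6,7,8}->{3,4}; Y {4,5,6,7,8}->{4,5}; U {3,4,5,6,7,8}->{7,8}
So after constraint 1: D(U) = {7,8}

Answer: {7,8}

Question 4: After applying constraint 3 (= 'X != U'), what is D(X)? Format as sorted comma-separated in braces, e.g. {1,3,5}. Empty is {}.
Constraint 1 (X + Y = U) on D(X)={3,4,5,6,7,8} D(Y)={4,5,6,7,8} D(U)={3,4,5,6,7,8}: X {3,4,5,6,7,8}->{3,4}; Y {4,5,6,7,8}->{4,5}; U {3,4,5,6,7,8}->{7,8}
Constraint 2 (W < U) on D(W)={3,5,7,8} D(U)={7,8}: W {3,5,7,8}->{3,5,7}
Constraint 3 (X != U) on D(X)={3,4} D(U)={7,8}: no change
So after constraint 3: D(X) = {3,4}

Answer: {3,4}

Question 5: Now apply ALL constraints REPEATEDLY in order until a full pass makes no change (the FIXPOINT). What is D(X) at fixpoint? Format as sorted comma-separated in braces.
Answer: {3,4}

Derivation:
pass 0 (initial): D(X)={3,4,5,6,7,8}
pass 1: U {3,4,5,6,7,8}->{7,8}; W {3,5,7,8}->{3,5,7}; X {3,4,5,6,7,8}->{3,4}; Y {4,5,6,7,8}->{4,5}
pass 2: no change
Fixpoint after 2 passes: D(X) = {3,4}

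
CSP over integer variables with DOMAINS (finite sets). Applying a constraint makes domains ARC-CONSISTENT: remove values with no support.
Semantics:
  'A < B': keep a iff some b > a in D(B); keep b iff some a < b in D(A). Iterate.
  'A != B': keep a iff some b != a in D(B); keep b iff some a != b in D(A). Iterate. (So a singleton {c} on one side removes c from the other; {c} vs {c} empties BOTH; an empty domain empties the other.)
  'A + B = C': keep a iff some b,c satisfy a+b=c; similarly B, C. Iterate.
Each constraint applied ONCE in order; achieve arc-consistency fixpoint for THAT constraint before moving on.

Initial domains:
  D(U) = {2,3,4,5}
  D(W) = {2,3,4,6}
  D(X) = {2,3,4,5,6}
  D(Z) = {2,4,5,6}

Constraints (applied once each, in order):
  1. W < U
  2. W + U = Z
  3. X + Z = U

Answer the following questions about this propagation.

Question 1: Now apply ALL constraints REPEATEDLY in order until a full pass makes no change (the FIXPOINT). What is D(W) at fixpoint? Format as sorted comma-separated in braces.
pass 0 (initial): D(W)={2,3,4,6}
pass 1: U {2,3,4,5}->{}; W {2,3,4,6}->{2,3}; X {2,3,4,5,6}->{}; Z {2,4,5,6}->{}
pass 2: W {2,3}->{}
pass 3: no change
Fixpoint after 3 passes: D(W) = {}

Answer: {}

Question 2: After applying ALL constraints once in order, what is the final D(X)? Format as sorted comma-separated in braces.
Answer: {}

Derivation:
Constraint 1 (W < U) on D(W)={2,3,4,6} D(U)={2,3,4,5}: W {2,3,4,6}->{2,3,4}; U {2,3,4,5}->{3,4,5}
Constraint 2 (W + U = Z) on D(W)={2,3,4} D(U)={3,4,5} D(Z)={2,4,5,6}: W {2,3,4}->{2,3}; U {3,4,5}->{3,4}; Z {2,4,5,6}->{5,6}
Constraint 3 (X + Z = U) on D(X)={2,3,4,5,6} D(Z)={5,6} D(U)={3,4}: X {2,3,4,5,6}->{}; Z {5,6}->{}; U {3,4}->{}
So after all 3 constraints: D(X) = {}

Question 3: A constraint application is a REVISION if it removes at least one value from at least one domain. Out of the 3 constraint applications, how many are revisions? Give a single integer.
Constraint 1 (W < U) on D(W)={2,3,4,6} D(U)={2,3,4,5}: W {2,3,4,6}->{2,3,4}; U {2,3,4,5}->{3,4,5} => REVISION
Constraint 2 (W + U = Z) on D(W)={2,3,4} D(U)={3,4,5} D(Z)={2,4,5,6}: W {2,3,4}->{2,3}; U {3,4,5}->{3,4}; Z {2,4,5,6}->{5,6} => REVISION
Constraint 3 (X + Z = U) on D(X)={2,3,4,5,6} D(Z)={5,6} D(U)={3,4}: X {2,3,4,5,6}->{}; Z {5,6}->{}; U {3,4}->{} => REVISION
Total revisions = 3

Answer: 3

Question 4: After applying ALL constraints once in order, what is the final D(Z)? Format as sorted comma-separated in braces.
Answer: {}

Derivation:
Constraint 1 (W < U) on D(W)={2,3,4,6} D(U)={2,3,4,5}: W {2,3,4,6}->{2,3,4}; U {2,3,4,5}->{3,4,5}
Constraint 2 (W + U = Z) on D(W)={2,3,4} D(U)={3,4,5} D(Z)={2,4,5,6}: W {2,3,4}->{2,3}; U {3,4,5}->{3,4}; Z {2,4,5,6}->{5,6}
Constraint 3 (X + Z = U) on D(X)={2,3,4,5,6} D(Z)={5,6} D(U)={3,4}: X {2,3,4,5,6}->{}; Z {5,6}->{}; U {3,4}->{}
So after all 3 constraints: D(Z) = {}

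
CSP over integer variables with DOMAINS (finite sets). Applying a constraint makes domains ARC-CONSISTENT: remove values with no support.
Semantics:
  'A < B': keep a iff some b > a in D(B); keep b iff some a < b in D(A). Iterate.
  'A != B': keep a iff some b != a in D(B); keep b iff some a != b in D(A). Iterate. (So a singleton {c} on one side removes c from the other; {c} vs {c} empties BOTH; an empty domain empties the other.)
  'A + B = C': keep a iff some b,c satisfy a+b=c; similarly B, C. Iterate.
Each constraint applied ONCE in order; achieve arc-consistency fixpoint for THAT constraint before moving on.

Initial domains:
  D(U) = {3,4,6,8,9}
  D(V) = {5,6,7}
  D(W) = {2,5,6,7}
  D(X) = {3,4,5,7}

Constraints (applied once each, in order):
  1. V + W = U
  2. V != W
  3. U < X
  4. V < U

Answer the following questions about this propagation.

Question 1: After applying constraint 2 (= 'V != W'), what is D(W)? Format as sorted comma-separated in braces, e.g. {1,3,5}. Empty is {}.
Constraint 1 (V + W = U) on D(V)={5,6,7} D(W)={2,5,6,7} D(U)={3,4,6,8,9}: V {5,6,7}->{6,7}; W {2,5,6,7}->{2}; U {3,4,6,8,9}->{8,9}
Constraint 2 (V != W) on D(V)={6,7} D(W)={2}: no change
So after constraint 2: D(W) = {2}

Answer: {2}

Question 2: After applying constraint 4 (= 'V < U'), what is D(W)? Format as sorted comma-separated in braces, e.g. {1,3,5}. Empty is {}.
Answer: {2}

Derivation:
Constraint 1 (V + W = U) on D(V)={5,6,7} D(W)={2,5,6,7} D(U)={3,4,6,8,9}: V {5,6,7}->{6,7}; W {2,5,6,7}->{2}; U {3,4,6,8,9}->{8,9}
Constraint 2 (V != W) on D(V)={6,7} D(W)={2}: no change
Constraint 3 (U < X) on D(U)={8,9} D(X)={3,4,5,7}: U {8,9}->{}; X {3,4,5,7}->{}
Constraint 4 (V < U) on D(V)={6,7} D(U)={}: V {6,7}->{}
So after constraint 4: D(W) = {2}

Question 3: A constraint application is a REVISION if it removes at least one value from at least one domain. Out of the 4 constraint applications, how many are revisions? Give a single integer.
Constraint 1 (V + W = U) on D(V)={5,6,7} D(W)={2,5,6,7} D(U)={3,4,6,8,9}: V {5,6,7}->{6,7}; W {2,5,6,7}->{2}; U {3,4,6,8,9}->{8,9} => REVISION
Constraint 2 (V != W) on D(V)={6,7} D(W)={2}: no change => not a revision
Constraint 3 (U < X) on D(U)={8,9} D(X)={3,4,5,7}: U {8,9}->{}; X {3,4,5,7}->{} => REVISION
Constraint 4 (V < U) on D(V)={6,7} D(U)={}: V {6,7}->{} => REVISION
Total revisions = 3

Answer: 3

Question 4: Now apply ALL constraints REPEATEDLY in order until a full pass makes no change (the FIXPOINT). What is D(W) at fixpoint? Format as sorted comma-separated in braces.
pass 0 (initial): D(W)={2,5,6,7}
pass 1: U {3,4,6,8,9}->{}; V {5,6,7}->{}; W {2,5,6,7}->{2}; X {3,4,5,7}->{}
pass 2: W {2}->{}
pass 3: no change
Fixpoint after 3 passes: D(W) = {}

Answer: {}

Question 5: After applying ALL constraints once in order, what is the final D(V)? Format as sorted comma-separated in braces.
Answer: {}

Derivation:
Constraint 1 (V + W = U) on D(V)={5,6,7} D(W)={2,5,6,7} D(U)={3,4,6,8,9}: V {5,6,7}->{6,7}; W {2,5,6,7}->{2}; U {3,4,6,8,9}->{8,9}
Constraint 2 (V != W) on D(V)={6,7} D(W)={2}: no change
Constraint 3 (U < X) on D(U)={8,9} D(X)={3,4,5,7}: U {8,9}->{}; X {3,4,5,7}->{}
Constraint 4 (V < U) on D(V)={6,7} D(U)={}: V {6,7}->{}
So after all 4 constraints: D(V) = {}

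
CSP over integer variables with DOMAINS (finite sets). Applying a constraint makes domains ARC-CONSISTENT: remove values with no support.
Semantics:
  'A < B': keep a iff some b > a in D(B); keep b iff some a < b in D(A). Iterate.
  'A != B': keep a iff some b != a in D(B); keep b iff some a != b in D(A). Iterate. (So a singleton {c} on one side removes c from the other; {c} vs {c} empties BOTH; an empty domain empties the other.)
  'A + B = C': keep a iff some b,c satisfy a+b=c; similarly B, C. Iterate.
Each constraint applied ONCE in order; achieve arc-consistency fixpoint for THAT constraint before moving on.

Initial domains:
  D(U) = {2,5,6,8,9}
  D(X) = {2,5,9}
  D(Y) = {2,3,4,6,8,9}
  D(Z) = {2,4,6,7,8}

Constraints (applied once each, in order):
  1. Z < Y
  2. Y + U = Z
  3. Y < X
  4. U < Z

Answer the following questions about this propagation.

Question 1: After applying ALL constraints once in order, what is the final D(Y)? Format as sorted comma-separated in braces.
Answer: {3,4,6}

Derivation:
Constraint 1 (Z < Y) on D(Z)={2,4,6,7,8} D(Y)={2,3,4,6,8,9}: Y {2,3,4,6,8,9}->{3,4,6,8,9}
Constraint 2 (Y + U = Z) on D(Y)={3,4,6,8,9} D(U)={2,5,6,8,9} D(Z)={2,4,6,7,8}: Y {3,4,6,8,9}->{3,4,6}; U {2,5,6,8,9}->{2,5}; Z {2,4,6,7,8}->{6,8}
Constraint 3 (Y < X) on D(Y)={3,4,6} D(X)={2,5,9}: X {2,5,9}->{5,9}
Constraint 4 (U < Z) on D(U)={2,5} D(Z)={6,8}: no change
So after all 4 constraints: D(Y) = {3,4,6}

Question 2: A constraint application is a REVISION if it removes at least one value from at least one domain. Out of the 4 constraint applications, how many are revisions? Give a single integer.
Answer: 3

Derivation:
Constraint 1 (Z < Y) on D(Z)={2,4,6,7,8} D(Y)={2,3,4,6,8,9}: Y {2,3,4,6,8,9}->{3,4,6,8,9} => REVISION
Constraint 2 (Y + U = Z) on D(Y)={3,4,6,8,9} D(U)={2,5,6,8,9} D(Z)={2,4,6,7,8}: Y {3,4,6,8,9}->{3,4,6}; U {2,5,6,8,9}->{2,5}; Z {2,4,6,7,8}->{6,8} => REVISION
Constraint 3 (Y < X) on D(Y)={3,4,6} D(X)={2,5,9}: X {2,5,9}->{5,9} => REVISION
Constraint 4 (U < Z) on D(U)={2,5} D(Z)={6,8}: no change => not a revision
Total revisions = 3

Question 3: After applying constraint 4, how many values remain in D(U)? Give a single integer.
Answer: 2

Derivation:
Constraint 1 (Z < Y) on D(Z)={2,4,6,7,8} D(Y)={2,3,4,6,8,9}: Y {2,3,4,6,8,9}->{3,4,6,8,9}
Constraint 2 (Y + U = Z) on D(Y)={3,4,6,8,9} D(U)={2,5,6,8,9} D(Z)={2,4,6,7,8}: Y {3,4,6,8,9}->{3,4,6}; U {2,5,6,8,9}->{2,5}; Z {2,4,6,7,8}->{6,8}
Constraint 3 (Y < X) on D(Y)={3,4,6} D(X)={2,5,9}: X {2,5,9}->{5,9}
Constraint 4 (U < Z) on D(U)={2,5} D(Z)={6,8}: no change
So after constraint 4: D(U)={2,5}, size = 2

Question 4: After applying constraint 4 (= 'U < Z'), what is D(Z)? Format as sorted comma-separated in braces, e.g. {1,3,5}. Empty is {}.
Constraint 1 (Z < Y) on D(Z)={2,4,6,7,8} D(Y)={2,3,4,6,8,9}: Y {2,3,4,6,8,9}->{3,4,6,8,9}
Constraint 2 (Y + U = Z) on D(Y)={3,4,6,8,9} D(U)={2,5,6,8,9} D(Z)={2,4,6,7,8}: Y {3,4,6,8,9}->{3,4,6}; U {2,5,6,8,9}->{2,5}; Z {2,4,6,7,8}->{6,8}
Constraint 3 (Y < X) on D(Y)={3,4,6} D(X)={2,5,9}: X {2,5,9}->{5,9}
Constraint 4 (U < Z) on D(U)={2,5} D(Z)={6,8}: no change
So after constraint 4: D(Z) = {6,8}

Answer: {6,8}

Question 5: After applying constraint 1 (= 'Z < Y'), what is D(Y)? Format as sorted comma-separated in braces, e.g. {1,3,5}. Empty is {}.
Constraint 1 (Z < Y) on D(Z)={2,4,6,7,8} D(Y)={2,3,4,6,8,9}: Y {2,3,4,6,8,9}->{3,4,6,8,9}
So after constraint 1: D(Y) = {3,4,6,8,9}

Answer: {3,4,6,8,9}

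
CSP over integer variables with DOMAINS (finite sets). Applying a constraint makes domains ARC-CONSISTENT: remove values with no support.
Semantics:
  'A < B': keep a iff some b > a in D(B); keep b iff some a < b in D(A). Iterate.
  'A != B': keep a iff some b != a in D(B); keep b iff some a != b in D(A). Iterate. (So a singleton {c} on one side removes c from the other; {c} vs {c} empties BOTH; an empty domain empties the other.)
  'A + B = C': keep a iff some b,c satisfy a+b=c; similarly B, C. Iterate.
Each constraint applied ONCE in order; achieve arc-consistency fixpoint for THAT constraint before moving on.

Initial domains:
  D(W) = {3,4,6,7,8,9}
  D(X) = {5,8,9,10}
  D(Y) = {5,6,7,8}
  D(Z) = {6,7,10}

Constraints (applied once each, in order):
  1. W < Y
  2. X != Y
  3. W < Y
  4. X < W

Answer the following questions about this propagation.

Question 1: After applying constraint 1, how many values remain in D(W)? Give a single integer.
Constraint 1 (W < Y) on D(W)={3,4,6,7,8,9} D(Y)={5,6,7,8}: W {3,4,6,7,8,9}->{3,4,6,7}
So after constraint 1: D(W)={3,4,6,7}, size = 4

Answer: 4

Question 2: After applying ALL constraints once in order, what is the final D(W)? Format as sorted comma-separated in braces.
Answer: {6,7}

Derivation:
Constraint 1 (W < Y) on D(W)={3,4,6,7,8,9} D(Y)={5,6,7,8}: W {3,4,6,7,8,9}->{3,4,6,7}
Constraint 2 (X != Y) on D(X)={5,8,9,10} D(Y)={5,6,7,8}: no change
Constraint 3 (W < Y) on D(W)={3,4,6,7} D(Y)={5,6,7,8}: no change
Constraint 4 (X < W) on D(X)={5,8,9,10} D(W)={3,4,6,7}: X {5,8,9,10}->{5}; W {3,4,6,7}->{6,7}
So after all 4 constraints: D(W) = {6,7}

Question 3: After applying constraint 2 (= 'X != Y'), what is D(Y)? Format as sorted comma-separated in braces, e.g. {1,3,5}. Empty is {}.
Constraint 1 (W < Y) on D(W)={3,4,6,7,8,9} D(Y)={5,6,7,8}: W {3,4,6,7,8,9}->{3,4,6,7}
Constraint 2 (X != Y) on D(X)={5,8,9,10} D(Y)={5,6,7,8}: no change
So after constraint 2: D(Y) = {5,6,7,8}

Answer: {5,6,7,8}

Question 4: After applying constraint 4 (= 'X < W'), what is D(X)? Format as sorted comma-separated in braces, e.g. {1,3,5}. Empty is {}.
Constraint 1 (W < Y) on D(W)={3,4,6,7,8,9} D(Y)={5,6,7,8}: W {3,4,6,7,8,9}->{3,4,6,7}
Constraint 2 (X != Y) on D(X)={5,8,9,10} D(Y)={5,6,7,8}: no change
Constraint 3 (W < Y) on D(W)={3,4,6,7} D(Y)={5,6,7,8}: no change
Constraint 4 (X < W) on D(X)={5,8,9,10} D(W)={3,4,6,7}: X {5,8,9,10}->{5}; W {3,4,6,7}->{6,7}
So after constraint 4: D(X) = {5}

Answer: {5}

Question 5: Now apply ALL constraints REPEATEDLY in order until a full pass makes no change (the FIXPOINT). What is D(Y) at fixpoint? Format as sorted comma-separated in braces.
pass 0 (initial): D(Y)={5,6,7,8}
pass 1: W {3,4,6,7,8,9}->{6,7}; X {5,8,9,10}->{5}
pass 2: Y {5,6,7,8}->{7,8}
pass 3: no change
Fixpoint after 3 passes: D(Y) = {7,8}

Answer: {7,8}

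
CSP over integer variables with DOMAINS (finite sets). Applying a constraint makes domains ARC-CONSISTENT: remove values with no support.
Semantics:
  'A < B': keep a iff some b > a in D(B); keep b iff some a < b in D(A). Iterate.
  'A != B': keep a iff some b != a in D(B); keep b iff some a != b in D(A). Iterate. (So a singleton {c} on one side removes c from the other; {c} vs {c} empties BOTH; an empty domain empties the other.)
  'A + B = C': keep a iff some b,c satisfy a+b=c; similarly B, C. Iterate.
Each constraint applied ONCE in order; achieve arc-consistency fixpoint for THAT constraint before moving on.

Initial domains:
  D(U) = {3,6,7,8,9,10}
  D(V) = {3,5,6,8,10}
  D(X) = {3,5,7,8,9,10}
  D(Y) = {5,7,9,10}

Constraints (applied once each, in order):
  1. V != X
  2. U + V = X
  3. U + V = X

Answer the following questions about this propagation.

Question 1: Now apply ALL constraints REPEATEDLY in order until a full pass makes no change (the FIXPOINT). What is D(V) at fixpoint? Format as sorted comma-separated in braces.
Answer: {3,5,6}

Derivation:
pass 0 (initial): D(V)={3,5,6,8,10}
pass 1: U {3,6,7,8,9,10}->{3,6,7}; V {3,5,6,8,10}->{3,5,6}; X {3,5,7,8,9,10}->{8,9,10}
pass 2: no change
Fixpoint after 2 passes: D(V) = {3,5,6}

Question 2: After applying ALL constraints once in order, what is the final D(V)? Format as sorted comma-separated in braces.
Answer: {3,5,6}

Derivation:
Constraint 1 (V != X) on D(V)={3,5,6,8,10} D(X)={3,5,7,8,9,10}: no change
Constraint 2 (U + V = X) on D(U)={3,6,7,8,9,10} D(V)={3,5,6,8,10} D(X)={3,5,7,8,9,10}: U {3,6,7,8,9,10}->{3,6,7}; V {3,5,6,8,10}->{3,5,6}; X {3,5,7,8,9,10}->{8,9,10}
Constraint 3 (U + V = X) on D(U)={3,6,7} D(V)={3,5,6} D(X)={8,9,10}: no change
So after all 3 constraints: D(V) = {3,5,6}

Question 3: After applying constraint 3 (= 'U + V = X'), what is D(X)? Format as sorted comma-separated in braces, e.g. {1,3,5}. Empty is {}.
Answer: {8,9,10}

Derivation:
Constraint 1 (V != X) on D(V)={3,5,6,8,10} D(X)={3,5,7,8,9,10}: no change
Constraint 2 (U + V = X) on D(U)={3,6,7,8,9,10} D(V)={3,5,6,8,10} D(X)={3,5,7,8,9,10}: U {3,6,7,8,9,10}->{3,6,7}; V {3,5,6,8,10}->{3,5,6}; X {3,5,7,8,9,10}->{8,9,10}
Constraint 3 (U + V = X) on D(U)={3,6,7} D(V)={3,5,6} D(X)={8,9,10}: no change
So after constraint 3: D(X) = {8,9,10}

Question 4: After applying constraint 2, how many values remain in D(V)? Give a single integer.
Answer: 3

Derivation:
Constraint 1 (V != X) on D(V)={3,5,6,8,10} D(X)={3,5,7,8,9,10}: no change
Constraint 2 (U + V = X) on D(U)={3,6,7,8,9,10} D(V)={3,5,6,8,10} D(X)={3,5,7,8,9,10}: U {3,6,7,8,9,10}->{3,6,7}; V {3,5,6,8,10}->{3,5,6}; X {3,5,7,8,9,10}->{8,9,10}
So after constraint 2: D(V)={3,5,6}, size = 3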